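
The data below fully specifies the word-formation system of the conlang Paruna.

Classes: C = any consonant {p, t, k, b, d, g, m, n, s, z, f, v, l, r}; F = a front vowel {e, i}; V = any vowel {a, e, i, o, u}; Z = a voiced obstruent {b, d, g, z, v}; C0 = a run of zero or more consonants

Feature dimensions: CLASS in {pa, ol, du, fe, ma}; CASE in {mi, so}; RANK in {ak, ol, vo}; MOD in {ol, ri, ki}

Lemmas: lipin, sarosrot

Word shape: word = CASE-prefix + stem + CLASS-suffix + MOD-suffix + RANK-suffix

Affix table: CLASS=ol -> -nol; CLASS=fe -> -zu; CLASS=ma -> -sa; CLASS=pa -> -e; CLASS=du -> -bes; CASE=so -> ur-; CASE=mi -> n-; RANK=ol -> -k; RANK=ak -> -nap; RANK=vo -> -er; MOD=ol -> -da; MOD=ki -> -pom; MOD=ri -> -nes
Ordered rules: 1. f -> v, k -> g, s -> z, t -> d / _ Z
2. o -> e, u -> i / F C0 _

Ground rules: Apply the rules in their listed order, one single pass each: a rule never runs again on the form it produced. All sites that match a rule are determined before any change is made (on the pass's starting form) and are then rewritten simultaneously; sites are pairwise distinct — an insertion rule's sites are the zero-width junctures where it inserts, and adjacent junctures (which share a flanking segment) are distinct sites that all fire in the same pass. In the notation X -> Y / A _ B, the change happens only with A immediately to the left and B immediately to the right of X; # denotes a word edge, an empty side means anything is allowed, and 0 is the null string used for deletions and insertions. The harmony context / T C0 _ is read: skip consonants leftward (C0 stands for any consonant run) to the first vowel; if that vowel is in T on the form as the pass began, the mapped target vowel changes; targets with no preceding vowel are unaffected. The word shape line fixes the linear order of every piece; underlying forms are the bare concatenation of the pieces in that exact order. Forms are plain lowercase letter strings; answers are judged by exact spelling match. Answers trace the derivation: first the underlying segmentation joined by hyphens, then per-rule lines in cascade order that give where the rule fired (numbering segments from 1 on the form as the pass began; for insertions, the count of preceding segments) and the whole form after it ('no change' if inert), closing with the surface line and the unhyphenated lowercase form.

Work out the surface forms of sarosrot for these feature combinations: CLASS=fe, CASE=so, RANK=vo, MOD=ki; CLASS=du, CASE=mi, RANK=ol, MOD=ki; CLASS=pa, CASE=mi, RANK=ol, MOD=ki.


cell CLASS=fe, CASE=so, RANK=vo, MOD=ki:
underlying: ur-sarosrot-zu-pom-er
1. f -> v, k -> g, s -> z, t -> d / _ Z: fires at position(s) 10: ursarosrodzupomer
2. o -> e, u -> i / F C0 _: no change
surface: ursarosrodzupomer

cell CLASS=du, CASE=mi, RANK=ol, MOD=ki:
underlying: n-sarosrot-bes-pom-k
1. f -> v, k -> g, s -> z, t -> d / _ Z: fires at position(s) 9: nsarosrodbespomk
2. o -> e, u -> i / F C0 _: fires at position(s) 14: nsarosrodbespemk
surface: nsarosrodbespemk

cell CLASS=pa, CASE=mi, RANK=ol, MOD=ki:
underlying: n-sarosrot-e-pom-k
1. f -> v, k -> g, s -> z, t -> d / _ Z: no change
2. o -> e, u -> i / F C0 _: fires at position(s) 12: nsarosrotepemk
surface: nsarosrotepemk


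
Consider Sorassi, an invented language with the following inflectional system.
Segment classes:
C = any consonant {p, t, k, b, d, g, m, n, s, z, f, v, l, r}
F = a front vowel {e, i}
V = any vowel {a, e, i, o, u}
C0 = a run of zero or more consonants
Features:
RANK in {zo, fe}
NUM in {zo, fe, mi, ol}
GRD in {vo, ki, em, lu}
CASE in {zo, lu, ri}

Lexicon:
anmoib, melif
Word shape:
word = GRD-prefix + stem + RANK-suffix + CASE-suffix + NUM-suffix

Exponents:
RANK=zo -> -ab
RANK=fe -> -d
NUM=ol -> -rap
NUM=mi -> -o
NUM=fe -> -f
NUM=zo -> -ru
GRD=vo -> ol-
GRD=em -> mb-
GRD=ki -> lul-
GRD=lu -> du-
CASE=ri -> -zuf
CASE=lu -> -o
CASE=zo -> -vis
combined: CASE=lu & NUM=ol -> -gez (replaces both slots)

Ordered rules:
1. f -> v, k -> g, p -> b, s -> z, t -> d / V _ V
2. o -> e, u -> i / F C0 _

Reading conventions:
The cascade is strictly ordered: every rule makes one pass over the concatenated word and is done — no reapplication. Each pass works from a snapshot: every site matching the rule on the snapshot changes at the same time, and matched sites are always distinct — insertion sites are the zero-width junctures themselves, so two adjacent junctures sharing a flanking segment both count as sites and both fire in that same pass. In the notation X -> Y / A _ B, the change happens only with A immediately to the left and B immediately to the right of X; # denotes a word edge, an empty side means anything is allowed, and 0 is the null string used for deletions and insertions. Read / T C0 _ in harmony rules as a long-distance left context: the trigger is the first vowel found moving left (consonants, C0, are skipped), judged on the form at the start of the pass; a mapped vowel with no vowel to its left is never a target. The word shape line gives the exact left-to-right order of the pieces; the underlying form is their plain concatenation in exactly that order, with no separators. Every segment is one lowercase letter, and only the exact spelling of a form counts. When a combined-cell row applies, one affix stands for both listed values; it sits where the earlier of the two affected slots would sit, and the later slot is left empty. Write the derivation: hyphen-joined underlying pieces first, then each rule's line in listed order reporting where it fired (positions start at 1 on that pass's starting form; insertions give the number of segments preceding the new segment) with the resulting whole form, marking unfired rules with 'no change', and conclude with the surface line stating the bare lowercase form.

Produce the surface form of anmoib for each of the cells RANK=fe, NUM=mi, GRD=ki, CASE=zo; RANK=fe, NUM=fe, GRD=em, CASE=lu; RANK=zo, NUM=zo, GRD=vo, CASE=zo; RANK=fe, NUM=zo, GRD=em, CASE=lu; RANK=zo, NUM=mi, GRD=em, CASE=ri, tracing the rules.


cell RANK=fe, NUM=mi, GRD=ki, CASE=zo:
underlying: lul-anmoib-d-vis-o
1. f -> v, k -> g, p -> b, s -> z, t -> d / V _ V: fires at position(s) 13: lulanmoibdvizo
2. o -> e, u -> i / F C0 _: fires at position(s) 14: lulanmoibdvize
surface: lulanmoibdvize

cell RANK=fe, NUM=fe, GRD=em, CASE=lu:
underlying: mb-anmoib-d-o-f
1. f -> v, k -> g, p -> b, s -> z, t -> d / V _ V: no change
2. o -> e, u -> i / F C0 _: fires at position(s) 10: mbanmoibdef
surface: mbanmoibdef

cell RANK=zo, NUM=zo, GRD=vo, CASE=zo:
underlying: ol-anmoib-ab-vis-ru
1. f -> v, k -> g, p -> b, s -> z, t -> d / V _ V: no change
2. o -> e, u -> i / F C0 _: fires at position(s) 15: olanmoibabvisri
surface: olanmoibabvisri

cell RANK=fe, NUM=zo, GRD=em, CASE=lu:
underlying: mb-anmoib-d-o-ru
1. f -> v, k -> g, p -> b, s -> z, t -> d / V _ V: no change
2. o -> e, u -> i / F C0 _: fires at position(s) 10: mbanmoibderu
surface: mbanmoibderu

cell RANK=zo, NUM=mi, GRD=em, CASE=ri:
underlying: mb-anmoib-ab-zuf-o
1. f -> v, k -> g, p -> b, s -> z, t -> d / V _ V: fires at position(s) 13: mbanmoibabzuvo
2. o -> e, u -> i / F C0 _: no change
surface: mbanmoibabzuvo


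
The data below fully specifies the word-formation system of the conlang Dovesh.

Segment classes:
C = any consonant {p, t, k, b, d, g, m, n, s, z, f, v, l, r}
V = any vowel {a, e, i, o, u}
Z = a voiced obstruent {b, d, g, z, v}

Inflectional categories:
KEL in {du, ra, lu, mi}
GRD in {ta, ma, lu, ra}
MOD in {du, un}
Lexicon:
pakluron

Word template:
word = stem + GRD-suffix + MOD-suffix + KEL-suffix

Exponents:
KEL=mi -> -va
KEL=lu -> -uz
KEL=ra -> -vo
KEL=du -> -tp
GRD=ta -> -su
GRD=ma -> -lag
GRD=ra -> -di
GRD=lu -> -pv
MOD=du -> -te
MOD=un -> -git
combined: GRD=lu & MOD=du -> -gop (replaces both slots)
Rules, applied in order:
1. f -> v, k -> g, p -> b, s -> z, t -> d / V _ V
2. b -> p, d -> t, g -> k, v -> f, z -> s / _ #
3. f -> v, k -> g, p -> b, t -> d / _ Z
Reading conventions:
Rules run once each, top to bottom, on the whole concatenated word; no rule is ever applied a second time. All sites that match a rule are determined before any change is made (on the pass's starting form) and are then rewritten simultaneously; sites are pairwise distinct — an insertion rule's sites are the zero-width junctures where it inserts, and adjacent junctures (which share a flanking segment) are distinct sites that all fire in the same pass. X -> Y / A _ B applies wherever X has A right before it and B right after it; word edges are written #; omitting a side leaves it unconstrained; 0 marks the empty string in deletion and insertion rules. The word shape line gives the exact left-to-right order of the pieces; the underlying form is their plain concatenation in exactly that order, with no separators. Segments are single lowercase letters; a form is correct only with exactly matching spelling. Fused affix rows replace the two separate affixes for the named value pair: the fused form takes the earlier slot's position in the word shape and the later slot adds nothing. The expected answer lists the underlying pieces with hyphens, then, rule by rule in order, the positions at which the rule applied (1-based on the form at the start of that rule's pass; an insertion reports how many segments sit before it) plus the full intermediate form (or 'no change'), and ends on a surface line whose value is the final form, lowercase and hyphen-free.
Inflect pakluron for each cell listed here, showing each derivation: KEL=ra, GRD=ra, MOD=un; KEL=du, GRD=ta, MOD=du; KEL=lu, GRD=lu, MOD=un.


cell KEL=ra, GRD=ra, MOD=un:
underlying: pakluron-di-git-vo
1. f -> v, k -> g, p -> b, s -> z, t -> d / V _ V: no change
2. b -> p, d -> t, g -> k, v -> f, z -> s / _ #: no change
3. f -> v, k -> g, p -> b, t -> d / _ Z: fires at position(s) 13: paklurondigidvo
surface: paklurondigidvo

cell KEL=du, GRD=ta, MOD=du:
underlying: pakluron-su-te-tp
1. f -> v, k -> g, p -> b, s -> z, t -> d / V _ V: fires at position(s) 11: pakluronsudetp
2. b -> p, d -> t, g -> k, v -> f, z -> s / _ #: no change
3. f -> v, k -> g, p -> b, t -> d / _ Z: no change
surface: pakluronsudetp

cell KEL=lu, GRD=lu, MOD=un:
underlying: pakluron-pv-git-uz
1. f -> v, k -> g, p -> b, s -> z, t -> d / V _ V: fires at position(s) 13: pakluronpvgiduz
2. b -> p, d -> t, g -> k, v -> f, z -> s / _ #: fires at position(s) 15: pakluronpvgidus
3. f -> v, k -> g, p -> b, t -> d / _ Z: fires at position(s) 9: pakluronbvgidus
surface: pakluronbvgidus


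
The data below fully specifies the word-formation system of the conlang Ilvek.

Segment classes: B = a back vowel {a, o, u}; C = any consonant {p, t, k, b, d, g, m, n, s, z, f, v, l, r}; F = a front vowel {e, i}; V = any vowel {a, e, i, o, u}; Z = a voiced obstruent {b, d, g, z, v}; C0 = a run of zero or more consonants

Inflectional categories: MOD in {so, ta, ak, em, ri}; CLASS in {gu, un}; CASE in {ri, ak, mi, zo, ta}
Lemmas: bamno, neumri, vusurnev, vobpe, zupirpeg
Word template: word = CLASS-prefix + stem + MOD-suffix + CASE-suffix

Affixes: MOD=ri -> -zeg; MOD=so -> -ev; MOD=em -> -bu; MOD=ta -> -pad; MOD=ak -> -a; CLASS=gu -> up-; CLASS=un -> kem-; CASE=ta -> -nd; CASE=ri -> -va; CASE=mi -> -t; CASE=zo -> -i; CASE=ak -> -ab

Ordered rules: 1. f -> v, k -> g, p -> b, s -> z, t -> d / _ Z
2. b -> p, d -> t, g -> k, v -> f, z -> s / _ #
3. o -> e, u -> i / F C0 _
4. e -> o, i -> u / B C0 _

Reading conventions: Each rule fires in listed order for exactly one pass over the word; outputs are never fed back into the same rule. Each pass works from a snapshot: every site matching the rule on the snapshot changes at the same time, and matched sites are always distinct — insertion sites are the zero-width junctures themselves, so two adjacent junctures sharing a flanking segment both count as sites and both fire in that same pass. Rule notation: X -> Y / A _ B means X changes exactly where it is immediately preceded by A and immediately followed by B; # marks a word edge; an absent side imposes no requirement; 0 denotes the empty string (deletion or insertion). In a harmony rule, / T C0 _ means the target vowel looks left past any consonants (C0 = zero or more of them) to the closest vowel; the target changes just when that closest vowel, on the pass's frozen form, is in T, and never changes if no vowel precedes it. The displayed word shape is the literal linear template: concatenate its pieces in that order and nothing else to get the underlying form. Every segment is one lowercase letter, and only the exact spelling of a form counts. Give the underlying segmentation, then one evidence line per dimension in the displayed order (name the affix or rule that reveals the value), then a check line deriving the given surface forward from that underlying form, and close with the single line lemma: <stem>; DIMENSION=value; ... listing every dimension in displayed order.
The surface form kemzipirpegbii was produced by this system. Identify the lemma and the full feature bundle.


underlying: kem-zupirpeg-bu-i
MOD=em - signalled by the affix -bu
CLASS=un - signalled by the affix kem-
CASE=zo - signalled by the affix -i
check: kemzupirpegbui -> kemzupirpegbui -> kemzupirpegbui -> kemzipirpegbii -> kemzipirpegbii
lemma: zupirpeg; MOD=em; CLASS=un; CASE=zo


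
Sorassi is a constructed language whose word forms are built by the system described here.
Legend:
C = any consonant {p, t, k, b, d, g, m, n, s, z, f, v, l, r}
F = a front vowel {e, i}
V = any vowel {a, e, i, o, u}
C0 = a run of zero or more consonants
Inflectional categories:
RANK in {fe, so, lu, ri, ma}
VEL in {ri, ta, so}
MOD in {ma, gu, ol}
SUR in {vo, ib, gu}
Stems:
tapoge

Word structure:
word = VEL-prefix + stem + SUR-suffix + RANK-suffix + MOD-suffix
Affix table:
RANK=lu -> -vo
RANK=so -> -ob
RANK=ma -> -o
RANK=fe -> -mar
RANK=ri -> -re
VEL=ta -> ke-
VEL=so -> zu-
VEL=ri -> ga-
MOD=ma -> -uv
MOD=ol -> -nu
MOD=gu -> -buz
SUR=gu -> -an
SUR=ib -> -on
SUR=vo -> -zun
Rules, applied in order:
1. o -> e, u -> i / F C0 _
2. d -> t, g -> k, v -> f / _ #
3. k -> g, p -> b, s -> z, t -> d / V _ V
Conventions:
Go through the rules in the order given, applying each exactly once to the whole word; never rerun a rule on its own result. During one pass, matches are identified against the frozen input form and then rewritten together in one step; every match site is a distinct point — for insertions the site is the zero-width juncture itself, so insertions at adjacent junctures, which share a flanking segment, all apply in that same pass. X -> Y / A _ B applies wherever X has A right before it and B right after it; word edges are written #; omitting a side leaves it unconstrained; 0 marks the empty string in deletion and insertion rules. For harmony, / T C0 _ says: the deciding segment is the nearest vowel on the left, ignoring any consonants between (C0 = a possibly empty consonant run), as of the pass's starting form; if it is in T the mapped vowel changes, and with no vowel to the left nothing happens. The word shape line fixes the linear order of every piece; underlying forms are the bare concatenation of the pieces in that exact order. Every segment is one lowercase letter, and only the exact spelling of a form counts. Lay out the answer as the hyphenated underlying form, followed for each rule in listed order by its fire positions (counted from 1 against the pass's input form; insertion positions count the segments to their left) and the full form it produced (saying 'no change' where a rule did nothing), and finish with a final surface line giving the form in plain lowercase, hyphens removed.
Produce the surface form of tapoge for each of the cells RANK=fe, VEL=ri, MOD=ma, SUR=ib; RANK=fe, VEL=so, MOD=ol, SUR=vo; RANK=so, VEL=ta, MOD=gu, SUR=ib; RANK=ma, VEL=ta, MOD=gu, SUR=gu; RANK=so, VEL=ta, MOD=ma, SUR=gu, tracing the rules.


cell RANK=fe, VEL=ri, MOD=ma, SUR=ib:
underlying: ga-tapoge-on-mar-uv
1. o -> e, u -> i / F C0 _: fires at position(s) 9: gatapogeenmaruv
2. d -> t, g -> k, v -> f / _ #: fires at position(s) 15: gatapogeenmaruf
3. k -> g, p -> b, s -> z, t -> d / V _ V: fires at position(s) 3, 5: gadabogeenmaruf
surface: gadabogeenmaruf

cell RANK=fe, VEL=so, MOD=ol, SUR=vo:
underlying: zu-tapoge-zun-mar-nu
1. o -> e, u -> i / F C0 _: fires at position(s) 10: zutapogezinmarnu
2. d -> t, g -> k, v -> f / _ #: no change
3. k -> g, p -> b, s -> z, t -> d / V _ V: fires at position(s) 3, 5: zudabogezinmarnu
surface: zudabogezinmarnu

cell RANK=so, VEL=ta, MOD=gu, SUR=ib:
underlying: ke-tapoge-on-ob-buz
1. o -> e, u -> i / F C0 _: fires at position(s) 9: ketapogeenobbuz
2. d -> t, g -> k, v -> f / _ #: no change
3. k -> g, p -> b, s -> z, t -> d / V _ V: fires at position(s) 3, 5: kedabogeenobbuz
surface: kedabogeenobbuz

cell RANK=ma, VEL=ta, MOD=gu, SUR=gu:
underlying: ke-tapoge-an-o-buz
1. o -> e, u -> i / F C0 _: no change
2. d -> t, g -> k, v -> f / _ #: no change
3. k -> g, p -> b, s -> z, t -> d / V _ V: fires at position(s) 3, 5: kedabogeanobuz
surface: kedabogeanobuz

cell RANK=so, VEL=ta, MOD=ma, SUR=gu:
underlying: ke-tapoge-an-ob-uv
1. o -> e, u -> i / F C0 _: no change
2. d -> t, g -> k, v -> f / _ #: fires at position(s) 14: ketapogeanobuf
3. k -> g, p -> b, s -> z, t -> d / V _ V: fires at position(s) 3, 5: kedabogeanobuf
surface: kedabogeanobuf


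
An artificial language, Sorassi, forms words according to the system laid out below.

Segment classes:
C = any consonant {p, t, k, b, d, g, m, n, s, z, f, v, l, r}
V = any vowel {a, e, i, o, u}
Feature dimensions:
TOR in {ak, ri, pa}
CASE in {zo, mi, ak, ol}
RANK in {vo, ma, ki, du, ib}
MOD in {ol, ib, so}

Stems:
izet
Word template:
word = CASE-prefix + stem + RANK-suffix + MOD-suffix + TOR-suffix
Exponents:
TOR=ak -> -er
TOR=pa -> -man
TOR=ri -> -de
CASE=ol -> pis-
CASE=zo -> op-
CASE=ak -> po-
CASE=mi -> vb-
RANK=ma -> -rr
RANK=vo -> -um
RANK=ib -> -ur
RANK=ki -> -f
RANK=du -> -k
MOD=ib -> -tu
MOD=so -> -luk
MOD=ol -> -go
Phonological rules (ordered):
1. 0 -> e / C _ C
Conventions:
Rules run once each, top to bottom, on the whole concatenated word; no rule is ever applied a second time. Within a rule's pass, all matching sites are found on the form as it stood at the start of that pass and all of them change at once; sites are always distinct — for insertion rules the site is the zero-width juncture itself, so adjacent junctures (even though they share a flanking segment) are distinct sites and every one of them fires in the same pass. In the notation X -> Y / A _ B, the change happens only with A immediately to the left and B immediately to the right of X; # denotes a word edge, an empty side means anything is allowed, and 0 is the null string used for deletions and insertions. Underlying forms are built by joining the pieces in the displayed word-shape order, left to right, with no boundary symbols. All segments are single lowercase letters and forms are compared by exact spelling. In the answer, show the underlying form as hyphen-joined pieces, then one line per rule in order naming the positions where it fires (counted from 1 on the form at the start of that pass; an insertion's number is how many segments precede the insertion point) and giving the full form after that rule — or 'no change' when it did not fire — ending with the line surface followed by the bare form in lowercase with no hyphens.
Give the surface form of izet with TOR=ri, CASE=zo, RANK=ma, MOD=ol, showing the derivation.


underlying: op-izet-rr-go-de
1. 0 -> e / C _ C: inserts after position(s) 6, 7, 8: opizetereregode
surface: opizetereregode


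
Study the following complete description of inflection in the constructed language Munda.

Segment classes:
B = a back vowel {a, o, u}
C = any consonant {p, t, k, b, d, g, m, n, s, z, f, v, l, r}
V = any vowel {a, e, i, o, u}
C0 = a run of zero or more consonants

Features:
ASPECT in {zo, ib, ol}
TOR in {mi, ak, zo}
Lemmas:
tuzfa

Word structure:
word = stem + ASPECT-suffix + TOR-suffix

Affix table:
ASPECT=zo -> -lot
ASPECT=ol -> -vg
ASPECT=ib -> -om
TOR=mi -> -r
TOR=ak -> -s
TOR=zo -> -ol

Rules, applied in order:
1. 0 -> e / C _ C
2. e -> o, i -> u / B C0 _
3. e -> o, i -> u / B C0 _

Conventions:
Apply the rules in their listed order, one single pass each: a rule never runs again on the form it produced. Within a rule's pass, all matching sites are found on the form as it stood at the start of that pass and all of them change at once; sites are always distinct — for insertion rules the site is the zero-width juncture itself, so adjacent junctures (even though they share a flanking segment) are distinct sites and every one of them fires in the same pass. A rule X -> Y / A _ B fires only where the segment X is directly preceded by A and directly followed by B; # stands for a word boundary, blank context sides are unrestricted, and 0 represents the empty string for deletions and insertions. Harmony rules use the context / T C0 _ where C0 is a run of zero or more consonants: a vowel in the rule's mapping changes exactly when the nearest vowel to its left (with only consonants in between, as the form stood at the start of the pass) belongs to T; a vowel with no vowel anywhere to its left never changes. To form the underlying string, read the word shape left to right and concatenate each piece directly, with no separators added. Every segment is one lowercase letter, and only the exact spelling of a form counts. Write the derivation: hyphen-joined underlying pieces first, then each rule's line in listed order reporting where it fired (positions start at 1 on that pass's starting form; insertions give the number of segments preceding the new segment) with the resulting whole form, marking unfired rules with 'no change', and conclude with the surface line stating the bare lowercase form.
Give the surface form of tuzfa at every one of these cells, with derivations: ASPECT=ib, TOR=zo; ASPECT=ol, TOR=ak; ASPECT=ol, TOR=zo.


cell ASPECT=ib, TOR=zo:
underlying: tuzfa-om-ol
1. 0 -> e / C _ C: inserts after position(s) 3: tuzefaomol
2. e -> o, i -> u / B C0 _: fires at position(s) 4: tuzofaomol
3. e -> o, i -> u / B C0 _: no change
surface: tuzofaomol

cell ASPECT=ol, TOR=ak:
underlying: tuzfa-vg-s
1. 0 -> e / C _ C: inserts after position(s) 3, 6, 7: tuzefaveges
2. e -> o, i -> u / B C0 _: fires at position(s) 4, 8: tuzofavoges
3. e -> o, i -> u / B C0 _: fires at position(s) 10: tuzofavogos
surface: tuzofavogos

cell ASPECT=ol, TOR=zo:
underlying: tuzfa-vg-ol
1. 0 -> e / C _ C: inserts after position(s) 3, 6: tuzefavegol
2. e -> o, i -> u / B C0 _: fires at position(s) 4, 8: tuzofavogol
3. e -> o, i -> u / B C0 _: no change
surface: tuzofavogol


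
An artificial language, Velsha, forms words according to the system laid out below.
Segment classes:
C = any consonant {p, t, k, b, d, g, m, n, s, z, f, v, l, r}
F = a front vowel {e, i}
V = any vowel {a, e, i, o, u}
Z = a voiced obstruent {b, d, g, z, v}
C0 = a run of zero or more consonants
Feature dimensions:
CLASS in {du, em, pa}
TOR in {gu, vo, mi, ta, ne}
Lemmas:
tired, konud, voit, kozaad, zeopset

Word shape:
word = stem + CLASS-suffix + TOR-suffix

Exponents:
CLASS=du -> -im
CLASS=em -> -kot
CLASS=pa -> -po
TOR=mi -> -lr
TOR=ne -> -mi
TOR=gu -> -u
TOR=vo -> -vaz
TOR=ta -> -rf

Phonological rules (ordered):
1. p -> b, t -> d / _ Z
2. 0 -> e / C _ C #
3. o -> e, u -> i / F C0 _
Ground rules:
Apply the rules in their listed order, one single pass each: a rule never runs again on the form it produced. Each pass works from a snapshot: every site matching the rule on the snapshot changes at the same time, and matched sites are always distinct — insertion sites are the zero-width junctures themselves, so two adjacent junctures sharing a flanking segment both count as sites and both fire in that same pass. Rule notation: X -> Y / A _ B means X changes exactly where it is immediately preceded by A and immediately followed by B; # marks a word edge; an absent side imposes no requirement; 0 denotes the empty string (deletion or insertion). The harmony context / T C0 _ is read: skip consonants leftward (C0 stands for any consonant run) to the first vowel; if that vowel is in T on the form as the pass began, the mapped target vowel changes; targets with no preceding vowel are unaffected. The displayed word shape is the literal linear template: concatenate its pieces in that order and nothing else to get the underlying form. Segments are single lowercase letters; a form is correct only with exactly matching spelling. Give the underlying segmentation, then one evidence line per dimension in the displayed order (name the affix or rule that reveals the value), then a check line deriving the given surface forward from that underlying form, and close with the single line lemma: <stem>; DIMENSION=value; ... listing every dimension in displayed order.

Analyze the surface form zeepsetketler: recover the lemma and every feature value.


underlying: zeopset-kot-lr
CLASS=em - signalled by the affix -kot
TOR=mi - signalled by the affix -lr
check: zeopsetkotlr -> zeopsetkotlr -> zeopsetkotler -> zeepsetketler
lemma: zeopset; CLASS=em; TOR=mi


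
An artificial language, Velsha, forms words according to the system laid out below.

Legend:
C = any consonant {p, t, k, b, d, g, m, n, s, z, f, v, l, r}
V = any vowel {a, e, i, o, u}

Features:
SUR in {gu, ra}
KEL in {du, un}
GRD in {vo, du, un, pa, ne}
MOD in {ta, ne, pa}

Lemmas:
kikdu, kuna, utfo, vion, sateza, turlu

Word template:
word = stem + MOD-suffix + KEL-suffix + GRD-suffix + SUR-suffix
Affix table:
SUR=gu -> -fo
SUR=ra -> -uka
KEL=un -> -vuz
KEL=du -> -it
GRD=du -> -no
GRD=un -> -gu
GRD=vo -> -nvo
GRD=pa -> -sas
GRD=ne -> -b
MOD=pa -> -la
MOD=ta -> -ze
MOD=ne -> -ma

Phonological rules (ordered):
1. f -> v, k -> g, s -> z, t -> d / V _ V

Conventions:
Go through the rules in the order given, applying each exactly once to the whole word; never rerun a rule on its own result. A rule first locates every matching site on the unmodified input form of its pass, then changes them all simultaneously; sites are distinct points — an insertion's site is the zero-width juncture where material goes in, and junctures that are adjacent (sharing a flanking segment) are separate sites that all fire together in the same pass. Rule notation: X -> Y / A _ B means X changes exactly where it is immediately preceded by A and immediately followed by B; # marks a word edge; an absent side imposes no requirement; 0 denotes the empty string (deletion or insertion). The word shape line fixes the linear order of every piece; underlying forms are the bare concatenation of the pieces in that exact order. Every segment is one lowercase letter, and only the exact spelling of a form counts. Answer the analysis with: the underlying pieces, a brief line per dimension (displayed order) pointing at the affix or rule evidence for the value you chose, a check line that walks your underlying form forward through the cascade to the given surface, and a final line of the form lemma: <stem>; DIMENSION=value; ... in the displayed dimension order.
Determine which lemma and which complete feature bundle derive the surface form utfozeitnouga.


underlying: utfo-ze-it-no-uka
SUR=ra - signalled by the affix -uka
KEL=du - signalled by the affix -it
GRD=du - signalled by the affix -no
MOD=ta - signalled by the affix -ze
check: utfozeitnouka -> utfozeitnouga
lemma: utfo; SUR=ra; KEL=du; GRD=du; MOD=ta


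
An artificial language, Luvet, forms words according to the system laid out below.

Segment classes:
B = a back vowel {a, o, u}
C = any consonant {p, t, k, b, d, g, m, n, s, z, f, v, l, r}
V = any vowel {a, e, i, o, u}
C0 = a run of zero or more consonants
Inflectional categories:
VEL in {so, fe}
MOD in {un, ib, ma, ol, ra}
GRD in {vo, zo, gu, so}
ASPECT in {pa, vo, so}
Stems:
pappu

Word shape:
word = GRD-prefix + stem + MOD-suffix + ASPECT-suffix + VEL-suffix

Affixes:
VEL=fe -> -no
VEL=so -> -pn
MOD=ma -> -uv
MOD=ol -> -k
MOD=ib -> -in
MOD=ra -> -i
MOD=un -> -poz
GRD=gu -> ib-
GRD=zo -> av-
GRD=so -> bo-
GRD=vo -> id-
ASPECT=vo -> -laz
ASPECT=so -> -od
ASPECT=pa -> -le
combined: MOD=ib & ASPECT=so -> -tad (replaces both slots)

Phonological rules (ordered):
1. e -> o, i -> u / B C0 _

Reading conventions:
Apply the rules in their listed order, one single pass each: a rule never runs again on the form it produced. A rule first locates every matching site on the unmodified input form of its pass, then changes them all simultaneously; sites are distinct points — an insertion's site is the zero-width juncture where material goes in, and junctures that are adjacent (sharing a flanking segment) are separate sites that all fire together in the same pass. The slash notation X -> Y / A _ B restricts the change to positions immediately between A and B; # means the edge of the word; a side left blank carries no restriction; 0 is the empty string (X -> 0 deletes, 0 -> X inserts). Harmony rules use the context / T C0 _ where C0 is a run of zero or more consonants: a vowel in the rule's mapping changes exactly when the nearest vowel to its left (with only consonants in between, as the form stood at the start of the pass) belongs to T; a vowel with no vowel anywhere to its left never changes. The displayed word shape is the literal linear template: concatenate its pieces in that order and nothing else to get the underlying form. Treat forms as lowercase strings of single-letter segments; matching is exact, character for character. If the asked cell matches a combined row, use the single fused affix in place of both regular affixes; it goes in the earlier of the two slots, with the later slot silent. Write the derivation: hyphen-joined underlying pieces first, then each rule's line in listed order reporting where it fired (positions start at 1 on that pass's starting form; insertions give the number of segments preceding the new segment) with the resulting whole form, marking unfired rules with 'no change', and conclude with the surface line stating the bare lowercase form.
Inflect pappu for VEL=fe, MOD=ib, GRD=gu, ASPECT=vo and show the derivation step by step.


underlying: ib-pappu-in-laz-no
1. e -> o, i -> u / B C0 _: fires at position(s) 8: ibpappuunlazno
surface: ibpappuunlazno


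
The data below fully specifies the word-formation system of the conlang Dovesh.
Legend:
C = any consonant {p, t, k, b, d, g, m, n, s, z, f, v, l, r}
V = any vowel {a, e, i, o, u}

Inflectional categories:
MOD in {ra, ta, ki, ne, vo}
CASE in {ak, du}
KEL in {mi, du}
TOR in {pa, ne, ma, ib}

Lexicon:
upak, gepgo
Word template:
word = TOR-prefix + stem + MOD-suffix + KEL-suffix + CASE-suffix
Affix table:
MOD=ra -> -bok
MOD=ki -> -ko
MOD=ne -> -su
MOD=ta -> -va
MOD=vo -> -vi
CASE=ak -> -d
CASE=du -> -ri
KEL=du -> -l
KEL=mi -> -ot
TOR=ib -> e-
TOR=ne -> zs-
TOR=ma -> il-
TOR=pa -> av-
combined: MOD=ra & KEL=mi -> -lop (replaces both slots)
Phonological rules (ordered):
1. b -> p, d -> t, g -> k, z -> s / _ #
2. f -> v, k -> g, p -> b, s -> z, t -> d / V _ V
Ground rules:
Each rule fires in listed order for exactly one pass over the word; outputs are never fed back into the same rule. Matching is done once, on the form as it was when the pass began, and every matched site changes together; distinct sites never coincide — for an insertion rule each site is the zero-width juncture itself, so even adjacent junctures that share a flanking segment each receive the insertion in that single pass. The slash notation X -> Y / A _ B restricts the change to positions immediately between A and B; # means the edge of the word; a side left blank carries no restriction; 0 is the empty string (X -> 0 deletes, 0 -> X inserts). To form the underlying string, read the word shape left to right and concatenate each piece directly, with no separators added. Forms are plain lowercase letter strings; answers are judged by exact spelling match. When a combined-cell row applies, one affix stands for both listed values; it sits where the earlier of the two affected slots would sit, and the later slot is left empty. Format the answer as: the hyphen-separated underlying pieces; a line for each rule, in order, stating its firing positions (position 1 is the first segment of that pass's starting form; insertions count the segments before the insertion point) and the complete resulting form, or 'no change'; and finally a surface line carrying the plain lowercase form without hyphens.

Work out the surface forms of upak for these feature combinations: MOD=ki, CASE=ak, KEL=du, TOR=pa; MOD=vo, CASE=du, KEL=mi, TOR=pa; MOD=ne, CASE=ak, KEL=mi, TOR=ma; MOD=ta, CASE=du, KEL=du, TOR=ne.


cell MOD=ki, CASE=ak, KEL=du, TOR=pa:
underlying: av-upak-ko-l-d
1. b -> p, d -> t, g -> k, z -> s / _ #: fires at position(s) 10: avupakkolt
2. f -> v, k -> g, p -> b, s -> z, t -> d / V _ V: fires at position(s) 4: avubakkolt
surface: avubakkolt

cell MOD=vo, CASE=du, KEL=mi, TOR=pa:
underlying: av-upak-vi-ot-ri
1. b -> p, d -> t, g -> k, z -> s / _ #: no change
2. f -> v, k -> g, p -> b, s -> z, t -> d / V _ V: fires at position(s) 4: avubakviotri
surface: avubakviotri

cell MOD=ne, CASE=ak, KEL=mi, TOR=ma:
underlying: il-upak-su-ot-d
1. b -> p, d -> t, g -> k, z -> s / _ #: fires at position(s) 11: ilupaksuott
2. f -> v, k -> g, p -> b, s -> z, t -> d / V _ V: fires at position(s) 4: ilubaksuott
surface: ilubaksuott

cell MOD=ta, CASE=du, KEL=du, TOR=ne:
underlying: zs-upak-va-l-ri
1. b -> p, d -> t, g -> k, z -> s / _ #: no change
2. f -> v, k -> g, p -> b, s -> z, t -> d / V _ V: fires at position(s) 4: zsubakvalri
surface: zsubakvalri


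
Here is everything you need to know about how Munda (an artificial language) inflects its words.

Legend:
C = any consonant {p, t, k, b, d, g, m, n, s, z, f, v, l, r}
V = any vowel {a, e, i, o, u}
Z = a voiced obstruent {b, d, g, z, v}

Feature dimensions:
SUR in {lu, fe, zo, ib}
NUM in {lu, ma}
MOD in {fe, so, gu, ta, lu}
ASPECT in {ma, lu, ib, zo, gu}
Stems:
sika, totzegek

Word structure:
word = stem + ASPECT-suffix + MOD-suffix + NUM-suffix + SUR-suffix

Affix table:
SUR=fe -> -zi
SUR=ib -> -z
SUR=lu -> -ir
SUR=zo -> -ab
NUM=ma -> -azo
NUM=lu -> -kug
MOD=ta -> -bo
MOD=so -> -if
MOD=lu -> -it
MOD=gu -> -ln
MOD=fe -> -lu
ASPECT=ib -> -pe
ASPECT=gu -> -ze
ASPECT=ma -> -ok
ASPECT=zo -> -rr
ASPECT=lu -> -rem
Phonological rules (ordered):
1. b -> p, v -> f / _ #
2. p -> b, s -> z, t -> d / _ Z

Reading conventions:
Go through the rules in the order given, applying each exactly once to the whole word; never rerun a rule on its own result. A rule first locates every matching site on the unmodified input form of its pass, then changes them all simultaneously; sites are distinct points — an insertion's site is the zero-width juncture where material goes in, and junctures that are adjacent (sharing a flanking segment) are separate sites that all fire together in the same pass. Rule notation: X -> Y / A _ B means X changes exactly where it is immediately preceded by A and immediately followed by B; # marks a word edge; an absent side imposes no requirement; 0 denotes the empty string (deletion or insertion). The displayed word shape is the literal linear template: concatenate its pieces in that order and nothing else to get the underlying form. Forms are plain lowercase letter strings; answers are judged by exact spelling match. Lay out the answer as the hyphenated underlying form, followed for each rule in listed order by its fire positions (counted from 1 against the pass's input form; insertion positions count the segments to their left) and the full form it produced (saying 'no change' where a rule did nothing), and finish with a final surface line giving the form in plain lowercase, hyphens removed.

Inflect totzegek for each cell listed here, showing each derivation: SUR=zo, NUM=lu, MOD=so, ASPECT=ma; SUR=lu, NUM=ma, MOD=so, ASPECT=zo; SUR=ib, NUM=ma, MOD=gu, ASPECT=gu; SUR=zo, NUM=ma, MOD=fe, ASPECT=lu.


cell SUR=zo, NUM=lu, MOD=so, ASPECT=ma:
underlying: totzegek-ok-if-kug-ab
1. b -> p, v -> f / _ #: fires at position(s) 17: totzegekokifkugap
2. p -> b, s -> z, t -> d / _ Z: fires at position(s) 3: todzegekokifkugap
surface: todzegekokifkugap

cell SUR=lu, NUM=ma, MOD=so, ASPECT=zo:
underlying: totzegek-rr-if-azo-ir
1. b -> p, v -> f / _ #: no change
2. p -> b, s -> z, t -> d / _ Z: fires at position(s) 3: todzegekrrifazoir
surface: todzegekrrifazoir

cell SUR=ib, NUM=ma, MOD=gu, ASPECT=gu:
underlying: totzegek-ze-ln-azo-z
1. b -> p, v -> f / _ #: no change
2. p -> b, s -> z, t -> d / _ Z: fires at position(s) 3: todzegekzelnazoz
surface: todzegekzelnazoz

cell SUR=zo, NUM=ma, MOD=fe, ASPECT=lu:
underlying: totzegek-rem-lu-azo-ab
1. b -> p, v -> f / _ #: fires at position(s) 18: totzegekremluazoap
2. p -> b, s -> z, t -> d / _ Z: fires at position(s) 3: todzegekremluazoap
surface: todzegekremluazoap


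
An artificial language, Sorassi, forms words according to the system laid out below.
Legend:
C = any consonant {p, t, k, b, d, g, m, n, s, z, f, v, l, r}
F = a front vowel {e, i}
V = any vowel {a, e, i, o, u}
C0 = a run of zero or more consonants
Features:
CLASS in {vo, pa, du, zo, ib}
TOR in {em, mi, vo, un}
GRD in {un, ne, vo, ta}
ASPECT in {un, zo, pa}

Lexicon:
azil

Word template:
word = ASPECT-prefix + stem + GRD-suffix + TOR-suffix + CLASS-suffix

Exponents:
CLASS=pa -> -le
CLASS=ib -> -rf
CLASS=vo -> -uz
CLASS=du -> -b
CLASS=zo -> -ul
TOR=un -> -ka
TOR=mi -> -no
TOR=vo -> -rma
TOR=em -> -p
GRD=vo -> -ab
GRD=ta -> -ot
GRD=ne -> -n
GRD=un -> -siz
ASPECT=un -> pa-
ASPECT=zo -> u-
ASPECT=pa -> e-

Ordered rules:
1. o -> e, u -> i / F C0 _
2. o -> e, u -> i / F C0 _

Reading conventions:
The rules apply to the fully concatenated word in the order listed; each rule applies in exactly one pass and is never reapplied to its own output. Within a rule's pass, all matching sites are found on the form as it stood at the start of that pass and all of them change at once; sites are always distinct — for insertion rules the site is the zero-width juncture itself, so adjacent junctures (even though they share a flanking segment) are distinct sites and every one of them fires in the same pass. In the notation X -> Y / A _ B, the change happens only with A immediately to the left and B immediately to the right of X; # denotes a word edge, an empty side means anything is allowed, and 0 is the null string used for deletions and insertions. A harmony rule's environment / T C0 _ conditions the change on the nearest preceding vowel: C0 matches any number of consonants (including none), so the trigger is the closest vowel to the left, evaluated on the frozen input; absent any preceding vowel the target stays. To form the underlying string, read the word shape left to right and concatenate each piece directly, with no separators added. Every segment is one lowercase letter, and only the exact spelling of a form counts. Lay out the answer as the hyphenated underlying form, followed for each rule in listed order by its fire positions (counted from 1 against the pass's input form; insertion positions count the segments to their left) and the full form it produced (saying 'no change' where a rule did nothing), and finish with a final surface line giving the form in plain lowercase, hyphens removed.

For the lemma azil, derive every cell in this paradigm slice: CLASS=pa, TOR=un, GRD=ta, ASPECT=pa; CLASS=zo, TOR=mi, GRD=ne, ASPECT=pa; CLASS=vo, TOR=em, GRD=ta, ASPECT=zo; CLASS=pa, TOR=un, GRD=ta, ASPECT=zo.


cell CLASS=pa, TOR=un, GRD=ta, ASPECT=pa:
underlying: e-azil-ot-ka-le
1. o -> e, u -> i / F C0 _: fires at position(s) 6: eaziletkale
2. o -> e, u -> i / F C0 _: no change
surface: eaziletkale

cell CLASS=zo, TOR=mi, GRD=ne, ASPECT=pa:
underlying: e-azil-n-no-ul
1. o -> e, u -> i / F C0 _: fires at position(s) 8: eazilnneul
2. o -> e, u -> i / F C0 _: fires at position(s) 9: eazilnneil
surface: eazilnneil

cell CLASS=vo, TOR=em, GRD=ta, ASPECT=zo:
underlying: u-azil-ot-p-uz
1. o -> e, u -> i / F C0 _: fires at position(s) 6: uaziletpuz
2. o -> e, u -> i / F C0 _: fires at position(s) 9: uaziletpiz
surface: uaziletpiz

cell CLASS=pa, TOR=un, GRD=ta, ASPECT=zo:
underlying: u-azil-ot-ka-le
1. o -> e, u -> i / F C0 _: fires at position(s) 6: uaziletkale
2. o -> e, u -> i / F C0 _: no change
surface: uaziletkale


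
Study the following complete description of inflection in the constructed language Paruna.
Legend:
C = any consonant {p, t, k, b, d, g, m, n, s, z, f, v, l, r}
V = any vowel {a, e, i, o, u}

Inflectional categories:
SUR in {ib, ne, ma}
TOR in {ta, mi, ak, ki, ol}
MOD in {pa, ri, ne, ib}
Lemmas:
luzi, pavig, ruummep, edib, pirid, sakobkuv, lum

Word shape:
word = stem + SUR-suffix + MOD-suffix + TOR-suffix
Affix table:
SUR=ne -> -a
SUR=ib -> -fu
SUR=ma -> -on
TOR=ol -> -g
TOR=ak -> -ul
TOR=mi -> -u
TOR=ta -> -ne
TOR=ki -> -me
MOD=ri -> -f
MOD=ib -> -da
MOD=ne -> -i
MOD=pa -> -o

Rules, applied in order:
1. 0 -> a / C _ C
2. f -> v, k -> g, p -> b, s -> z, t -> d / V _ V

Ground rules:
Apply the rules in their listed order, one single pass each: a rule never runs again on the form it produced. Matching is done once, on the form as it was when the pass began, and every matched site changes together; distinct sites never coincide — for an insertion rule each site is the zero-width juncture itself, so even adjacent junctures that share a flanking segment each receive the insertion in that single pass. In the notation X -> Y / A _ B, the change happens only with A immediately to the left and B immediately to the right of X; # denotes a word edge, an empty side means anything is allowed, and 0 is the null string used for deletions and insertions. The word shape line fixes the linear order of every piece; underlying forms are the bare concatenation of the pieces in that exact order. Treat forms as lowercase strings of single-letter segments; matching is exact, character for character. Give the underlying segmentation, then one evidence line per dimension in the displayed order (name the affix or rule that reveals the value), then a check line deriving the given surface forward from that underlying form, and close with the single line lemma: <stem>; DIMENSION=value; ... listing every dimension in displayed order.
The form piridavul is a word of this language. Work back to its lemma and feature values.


underlying: pirid-a-f-ul
SUR=ne - signalled by the affix -a
TOR=ak - signalled by the affix -ul
MOD=ri - signalled by the affix -f
check: piridaful -> piridaful -> piridavul
lemma: pirid; SUR=ne; TOR=ak; MOD=ri
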